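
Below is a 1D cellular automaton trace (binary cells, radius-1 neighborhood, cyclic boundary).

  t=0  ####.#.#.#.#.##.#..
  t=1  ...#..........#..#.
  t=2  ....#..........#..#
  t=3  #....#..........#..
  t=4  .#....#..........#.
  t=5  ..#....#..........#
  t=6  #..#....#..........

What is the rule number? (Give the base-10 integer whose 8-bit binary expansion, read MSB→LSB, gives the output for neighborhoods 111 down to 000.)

  [7] ### => .  t=0,i=1
  [6] ##. => #  t=0,i=3
  [5] #.# => .  t=0,i=4
  [4] #.. => #  t=0,i=17
  [3] .## => .  t=0,i=0
  [2] .#. => .  t=0,i=5
  [1] ..# => .  t=0,i=18
  [0] ... => .  t=1,i=0
  bits 01010000 = 80

80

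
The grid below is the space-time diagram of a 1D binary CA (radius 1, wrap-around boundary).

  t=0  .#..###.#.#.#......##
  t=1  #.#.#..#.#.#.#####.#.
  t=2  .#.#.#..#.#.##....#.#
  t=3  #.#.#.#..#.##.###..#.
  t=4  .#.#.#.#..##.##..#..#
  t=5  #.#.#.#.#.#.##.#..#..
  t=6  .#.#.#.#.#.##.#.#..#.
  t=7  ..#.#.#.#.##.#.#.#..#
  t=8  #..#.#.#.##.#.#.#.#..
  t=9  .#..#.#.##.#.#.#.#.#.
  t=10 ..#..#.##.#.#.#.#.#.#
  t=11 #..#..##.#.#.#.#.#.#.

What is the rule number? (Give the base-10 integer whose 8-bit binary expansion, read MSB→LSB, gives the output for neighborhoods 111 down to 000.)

  nb ###: next=.  (t=0,i=5, bit7=0)
  nb ##.: next=.  (t=0,i=6, bit6=0)
  nb #.#: next=#  (t=0,i=0, bit5=1)
  nb #..: next=#  (t=0,i=2, bit4=1)
  nb .##: next=#  (t=0,i=4, bit3=1)
  nb .#.: next=.  (t=0,i=1, bit2=0)
  nb ..#: next=.  (t=0,i=3, bit1=0)
  nb ...: next=#  (t=0,i=14, bit0=1)
  bits 00111001 = 57

57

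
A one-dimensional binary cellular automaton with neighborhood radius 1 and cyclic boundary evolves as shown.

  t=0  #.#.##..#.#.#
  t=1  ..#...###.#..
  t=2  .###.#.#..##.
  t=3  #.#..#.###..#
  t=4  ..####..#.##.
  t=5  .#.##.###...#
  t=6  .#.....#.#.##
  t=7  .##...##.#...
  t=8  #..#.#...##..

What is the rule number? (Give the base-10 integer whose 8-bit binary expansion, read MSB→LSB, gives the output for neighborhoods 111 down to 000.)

  [7] ### => #  t=1,i=7
  [6] ##. => .  t=0,i=0
  [5] #.# => .  t=0,i=1
  [4] #.. => #  t=0,i=6
  [3] .## => .  t=0,i=4
  [2] .#. => #  t=0,i=2
  [1] ..# => #  t=0,i=7
  [0] ... => .  t=1,i=0
  bits 10010110 = 150

150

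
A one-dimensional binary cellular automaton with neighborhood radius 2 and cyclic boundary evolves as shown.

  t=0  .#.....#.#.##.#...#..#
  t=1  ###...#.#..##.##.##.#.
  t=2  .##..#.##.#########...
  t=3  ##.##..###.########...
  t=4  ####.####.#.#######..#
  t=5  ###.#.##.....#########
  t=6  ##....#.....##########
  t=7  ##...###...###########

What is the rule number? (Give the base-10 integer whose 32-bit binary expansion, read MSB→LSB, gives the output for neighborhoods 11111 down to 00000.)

  #####|#  b31=1 t=2,i=12
  ####.|#  b30=1 t=2,i=17
  ###.#|.  b29=0 t=3,i=9
  ###..|#  b28=1 t=1,i=2
  ##.##|#  b27=1 t=1,i=13
  ##.#.|.  b26=0 t=0,i=13
  ##..#|#  b25=1 t=2,i=3
  ##...|.  b24=0 t=1,i=3
  #.###|.  b23=0 t=1,i=0
  #.##.|#  b22=1 t=0,i=11
  #.#.#|.  b21=0 t=0,i=9
  #.#..|#  b20=1 t=0,i=1
  #..##|#  b19=1 t=1,i=10
  #..#.|#  b18=1 t=0,i=20
  #...#|.  b17=0 t=0,i=16
  #....|.  b16=0 t=0,i=3
  .####|#  b15=1 t=2,i=11
  .###.|#  b14=1 t=1,i=1
  .##.#|#  b13=1 t=0,i=12
  .##..|.  b12=0 t=2,i=2
  .#.##|.  b11=0 t=0,i=10
  .#.#.|#  b10=1 t=0,i=0
  .#..#|.  b9=0 t=0,i=19
  .#...|#  b8=1 t=0,i=2
  ..###|#  b7=1 t=3,i=7
  ..##.|#  b6=1 t=1,i=11
  ..#.#|.  b5=0 t=0,i=7
  ..#..|#  b4=1 t=0,i=18
  ...##|#  b3=1 t=2,i=0
  ...#.|#  b2=1 t=0,i=6
  ....#|.  b1=0 t=0,i=5
  .....|.  b0=0 t=0,i=4
  bits 11011010010111001110010111011100 = 3663521244

3663521244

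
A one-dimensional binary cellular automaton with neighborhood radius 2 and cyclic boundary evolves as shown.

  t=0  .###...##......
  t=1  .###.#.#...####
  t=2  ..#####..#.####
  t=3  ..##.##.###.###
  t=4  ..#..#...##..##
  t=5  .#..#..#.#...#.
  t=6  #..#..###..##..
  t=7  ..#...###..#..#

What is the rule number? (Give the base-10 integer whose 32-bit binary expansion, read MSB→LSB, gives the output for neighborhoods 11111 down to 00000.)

  nb #####: next=.  (t=2,i=4, bit31=0)
  nb ####.: next=#  (t=1,i=13, bit30=1)
  nb ###.#: next=#  (t=1,i=3, bit29=1)
  nb ###..: next=#  (t=0,i=3, bit28=1)
  nb ##.##: next=.  (t=1,i=0, bit27=0)
  nb ##.#.: next=#  (t=1,i=4, bit26=1)
  nb ##..#: next=.  (t=2,i=0, bit25=0)
  nb ##...: next=.  (t=0,i=4, bit24=0)
  nb #.###: next=.  (t=1,i=1, bit23=0)
  nb #.##.: next=#  (t=3,i=5, bit22=1)
  nb #.#.#: next=#  (t=1,i=5, bit21=1)
  nb #.#..: next=.  (t=1,i=7, bit20=0)
  nb #..##: next=.  (t=2,i=1, bit19=0)
  nb #..#.: next=#  (t=2,i=8, bit18=1)
  nb #...#: next=#  (t=0,i=5, bit17=1)
  nb #....: next=.  (t=0,i=10, bit16=0)
  nb .####: next=#  (t=1,i=12, bit15=1)
  nb .###.: next=#  (t=0,i=2, bit14=1)
  nb .##.#: next=.  (t=3,i=3, bit13=0)
  nb .##..: next=.  (t=0,i=8, bit12=0)
  nb .#.##: next=#  (t=2,i=10, bit11=1)
  nb .#.#.: next=#  (t=1,i=6, bit10=1)
  nb .#..#: next=.  (t=4,i=3, bit9=0)
  nb .#...: next=.  (t=1,i=8, bit8=0)
  nb ..###: next=#  (t=0,i=1, bit7=1)
  nb ..##.: next=#  (t=0,i=7, bit6=1)
  nb ..#.#: next=#  (t=2,i=9, bit5=1)
  nb ..#..: next=.  (t=4,i=2, bit4=0)
  nb ...##: next=.  (t=0,i=0, bit3=0)
  nb ...#.: next=#  (t=5,i=12, bit2=1)
  nb ....#: next=#  (t=0,i=14, bit1=1)
  nb .....: next=#  (t=0,i=11, bit0=1)
  bits 01110100011001101100110011100111 = 1952894183

1952894183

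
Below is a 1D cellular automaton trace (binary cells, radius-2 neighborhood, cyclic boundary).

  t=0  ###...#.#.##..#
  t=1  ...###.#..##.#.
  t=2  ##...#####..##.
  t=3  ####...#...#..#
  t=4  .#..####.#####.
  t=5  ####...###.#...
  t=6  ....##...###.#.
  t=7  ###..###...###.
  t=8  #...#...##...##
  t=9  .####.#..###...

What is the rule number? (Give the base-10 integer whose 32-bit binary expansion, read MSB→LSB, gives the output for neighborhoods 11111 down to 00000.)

2917078551

  #####|#  b31=1 t=2,i=7
  ####.|.  b30=0 t=0,i=1
  ###.#|#  b29=1 t=1,i=5
  ###..|.  b28=0 t=0,i=2
  ##.##|#  b27=1 t=2,i=14
  ##.#.|#  b26=1 t=1,i=6
  ##..#|.  b25=0 t=0,i=12
  ##...|#  b24=1 t=0,i=3
  #.###|#  b23=1 t=4,i=9
  #.##.|#  b22=1 t=0,i=10
  #.#.#|.  b21=0 t=0,i=8
  #.#..|#  b20=1 t=1,i=7
  #..##|#  b19=1 t=0,i=13
  #..#.|#  b18=1 t=4,i=0
  #...#|#  b17=1 t=0,i=4
  #....|#  b16=1 t=1,i=0
  .####|.  b15=0 t=0,i=0
  .###.|.  b14=0 t=1,i=4
  .##.#|.  b13=0 t=1,i=11
  .##..|#  b12=1 t=0,i=11
  .#.##|.  b11=0 t=0,i=9
  .#.#.|#  b10=1 t=0,i=7
  .#..#|#  b9=1 t=1,i=8
  .#...|.  b8=0 t=1,i=14
  ..###|.  b7=0 t=0,i=14
  ..##.|.  b6=0 t=1,i=10
  ..#.#|.  b5=0 t=0,i=6
  ..#..|#  b4=1 t=3,i=7
  ...##|.  b3=0 t=1,i=2
  ...#.|#  b2=1 t=0,i=5
  ....#|#  b1=1 t=1,i=1
  .....|#  b0=1 t=6,i=1
  bits 10101101110111110001011000010111 = 2917078551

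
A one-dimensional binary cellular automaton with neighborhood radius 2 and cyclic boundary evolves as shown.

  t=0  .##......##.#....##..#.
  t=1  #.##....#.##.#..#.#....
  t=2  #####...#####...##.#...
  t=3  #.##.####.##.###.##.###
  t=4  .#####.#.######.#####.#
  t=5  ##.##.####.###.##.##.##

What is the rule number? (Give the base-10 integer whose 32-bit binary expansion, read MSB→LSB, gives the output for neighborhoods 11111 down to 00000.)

  nb #####: next=#  (t=2,i=2, bit31=1)
  nb ####.: next=#  (t=2,i=3, bit30=1)
  nb ###.#: next=.  (t=3,i=0, bit29=0)
  nb ###..: next=.  (t=2,i=4, bit28=0)
  nb ##.##: next=#  (t=3,i=1, bit27=1)
  nb ##.#.: next=#  (t=0,i=11, bit26=1)
  nb ##..#: next=.  (t=0,i=19, bit25=0)
  nb ##...: next=#  (t=0,i=3, bit24=1)
  nb #.###: next=#  (t=3,i=5, bit23=1)
  nb #.##.: next=#  (t=1,i=2, bit22=1)
  nb #.#.#: next=#  (t=4,i=7, bit21=1)
  nb #.#..: next=.  (t=0,i=12, bit20=0)
  nb #..##: next=#  (t=0,i=0, bit19=1)
  nb #..#.: next=.  (t=0,i=20, bit18=0)
  nb #...#: next=#  (t=2,i=6, bit17=1)
  nb #....: next=.  (t=0,i=4, bit16=0)
  nb .####: next=.  (t=2,i=1, bit15=0)
  nb .###.: next=#  (t=3,i=14, bit14=1)
  nb .##.#: next=#  (t=0,i=10, bit13=1)
  nb .##..: next=#  (t=0,i=2, bit12=1)
  nb .#.##: next=#  (t=1,i=1, bit11=1)
  nb .#.#.: next=#  (t=1,i=17, bit10=1)
  nb .#..#: next=.  (t=0,i=22, bit9=0)
  nb .#...: next=#  (t=0,i=13, bit8=1)
  nb ..###: next=#  (t=2,i=0, bit7=1)
  nb ..##.: next=.  (t=0,i=1, bit6=0)
  nb ..#.#: next=#  (t=1,i=0, bit5=1)
  nb ..#..: next=.  (t=0,i=21, bit4=0)
  nb ...##: next=#  (t=0,i=8, bit3=1)
  nb ...#.: next=.  (t=1,i=7, bit2=0)
  nb ....#: next=.  (t=0,i=7, bit1=0)
  nb .....: next=.  (t=0,i=5, bit0=0)
  bits 11001101111010100111110110101000 = 3454696872

3454696872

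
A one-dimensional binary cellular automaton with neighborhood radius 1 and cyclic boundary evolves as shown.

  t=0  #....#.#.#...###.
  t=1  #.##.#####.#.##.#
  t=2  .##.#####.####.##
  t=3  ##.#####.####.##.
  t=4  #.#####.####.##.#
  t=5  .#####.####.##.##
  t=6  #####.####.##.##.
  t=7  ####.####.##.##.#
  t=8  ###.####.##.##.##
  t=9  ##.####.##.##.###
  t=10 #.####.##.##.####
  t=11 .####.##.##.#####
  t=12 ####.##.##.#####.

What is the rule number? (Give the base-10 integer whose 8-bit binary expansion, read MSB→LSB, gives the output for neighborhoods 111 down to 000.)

  nb ###: next=#  (t=0,i=14, bit7=1)
  nb ##.: next=.  (t=0,i=15, bit6=0)
  nb #.#: next=#  (t=0,i=6, bit5=1)
  nb #..: next=.  (t=0,i=1, bit4=0)
  nb .##: next=#  (t=0,i=13, bit3=1)
  nb .#.: next=#  (t=0,i=0, bit2=1)
  nb ..#: next=.  (t=0,i=4, bit1=0)
  nb ...: next=#  (t=0,i=2, bit0=1)
  bits 10101101 = 173

173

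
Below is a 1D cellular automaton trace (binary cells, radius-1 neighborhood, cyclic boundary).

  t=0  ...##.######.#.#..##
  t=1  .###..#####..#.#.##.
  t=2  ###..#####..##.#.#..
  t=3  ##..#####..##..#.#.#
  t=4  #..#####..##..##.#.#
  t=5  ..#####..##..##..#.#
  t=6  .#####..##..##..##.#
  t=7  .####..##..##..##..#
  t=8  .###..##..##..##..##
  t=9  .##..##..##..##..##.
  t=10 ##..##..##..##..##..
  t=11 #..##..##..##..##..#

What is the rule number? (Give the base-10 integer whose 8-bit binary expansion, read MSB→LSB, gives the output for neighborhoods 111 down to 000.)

  [7] ### => #  t=0,i=7
  [6] ##. => .  t=0,i=4
  [5] #.# => .  t=0,i=5
  [4] #.. => .  t=0,i=0
  [3] .## => #  t=0,i=3
  [2] .#. => #  t=0,i=13
  [1] ..# => #  t=0,i=2
  [0] ... => #  t=0,i=1
  bits 10001111 = 143

143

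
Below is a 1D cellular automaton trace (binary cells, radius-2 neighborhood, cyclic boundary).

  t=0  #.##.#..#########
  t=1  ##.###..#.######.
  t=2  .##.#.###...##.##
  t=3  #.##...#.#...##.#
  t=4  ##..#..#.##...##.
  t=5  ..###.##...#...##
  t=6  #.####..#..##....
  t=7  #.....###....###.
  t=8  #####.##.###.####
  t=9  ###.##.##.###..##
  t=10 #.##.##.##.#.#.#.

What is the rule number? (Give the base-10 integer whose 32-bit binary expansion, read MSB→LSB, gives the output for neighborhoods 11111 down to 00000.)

2937414067

  ##### -> #   bit 31 = 1  t=0,i=10
  ####. -> .   bit 30 = 0  t=0,i=16
  ###.# -> #   bit 29 = 1  t=0,i=0
  ###.. -> .   bit 28 = 0  t=1,i=5
  ##.## -> #   bit 27 = 1  t=0,i=1
  ##.#. -> #   bit 26 = 1  t=0,i=4
  ##..# -> #   bit 25 = 1  t=1,i=6
  ##... -> #   bit 24 = 1  t=2,i=9
  #.### -> .   bit 23 = 0  t=1,i=3
  #.##. -> .   bit 22 = 0  t=0,i=2
  #.#.# -> .   bit 21 = 0  t=2,i=4
  #.#.. -> #   bit 20 = 1  t=0,i=5
  #..## -> .   bit 19 = 0  t=0,i=7
  #..#. -> #   bit 18 = 1  t=1,i=7
  #...# -> .   bit 17 = 0  t=2,i=10
  #.... -> #   bit 16 = 1  t=6,i=14
  .#### -> .   bit 15 = 0  t=0,i=9
  .###. -> #   bit 14 = 1  t=1,i=4
  .##.# -> #   bit 13 = 1  t=0,i=3
  .##.. -> .   bit 12 = 0  t=3,i=3
  .#.## -> .   bit 11 = 0  t=1,i=9
  .#.#. -> .   bit 10 = 0  t=3,i=8
  .#..# -> .   bit 9 = 0  t=0,i=6
  .#... -> #   bit 8 = 1  t=3,i=10
  ..### -> #   bit 7 = 1  t=0,i=8
  ..##. -> .   bit 6 = 0  t=2,i=12
  ..#.# -> #   bit 5 = 1  t=1,i=8
  ..#.. -> #   bit 4 = 1  t=4,i=4
  ...## -> .   bit 3 = 0  t=2,i=11
  ...#. -> .   bit 2 = 0  t=3,i=6
  ....# -> #   bit 1 = 1  t=6,i=15
  ..... -> #   bit 0 = 1  t=7,i=3
  bits 10101111000101010110000110110011 = 2937414067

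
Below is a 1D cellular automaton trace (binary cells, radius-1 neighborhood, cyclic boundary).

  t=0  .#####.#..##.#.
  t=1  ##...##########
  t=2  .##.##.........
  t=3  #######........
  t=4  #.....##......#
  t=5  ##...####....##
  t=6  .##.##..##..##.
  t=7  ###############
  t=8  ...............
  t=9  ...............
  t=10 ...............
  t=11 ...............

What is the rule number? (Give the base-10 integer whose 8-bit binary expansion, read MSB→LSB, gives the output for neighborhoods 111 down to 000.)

  [7] ### => .  t=0,i=2
  [6] ##. => #  t=0,i=5
  [5] #.# => #  t=0,i=6
  [4] #.. => #  t=0,i=8
  [3] .## => #  t=0,i=1
  [2] .#. => #  t=0,i=7
  [1] ..# => #  t=0,i=0
  [0] ... => .  t=1,i=3
  bits 01111110 = 126

126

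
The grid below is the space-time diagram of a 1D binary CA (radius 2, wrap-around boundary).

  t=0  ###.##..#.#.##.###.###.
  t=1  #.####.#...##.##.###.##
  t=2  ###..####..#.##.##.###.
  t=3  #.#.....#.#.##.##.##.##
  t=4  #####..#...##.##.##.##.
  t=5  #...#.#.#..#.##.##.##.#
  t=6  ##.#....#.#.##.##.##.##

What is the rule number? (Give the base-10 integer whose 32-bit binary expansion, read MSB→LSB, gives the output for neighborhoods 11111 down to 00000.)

1037375812

  [31] ##### => .  t=4,i=2
  [30] ####. => .  t=1,i=4
  [29] ###.# => #  t=0,i=2
  [28] ###.. => #  t=2,i=2
  [27] ##.## => #  t=0,i=3
  [26] ##.#. => #  t=1,i=6
  [25] ##..# => .  t=0,i=6
  [24] ##... => #  t=5,i=1
  [23] #.### => #  t=0,i=0
  [22] #.##. => #  t=0,i=4
  [21] #.#.# => .  t=0,i=10
  [20] #.#.. => #  t=1,i=7
  [19] #..## => .  t=2,i=4
  [18] #..#. => #  t=0,i=7
  [17] #...# => .  t=1,i=9
  [16] #.... => #  t=3,i=4
  [15] .#### => .  t=1,i=3
  [14] .###. => .  t=0,i=1
  [13] .##.# => .  t=0,i=13
  [12] .##.. => #  t=0,i=5
  [11] .#.## => #  t=0,i=11
  [10] .#.#. => .  t=0,i=9
  [9] .#..# => .  t=5,i=9
  [8] .#... => #  t=1,i=8
  [7] ..### => .  t=2,i=5
  [6] ..##. => #  t=1,i=11
  [5] ..#.# => .  t=0,i=8
  [4] ..#.. => .  t=4,i=7
  [3] ...## => .  t=1,i=10
  [2] ...#. => #  t=3,i=7
  [1] ....# => .  t=3,i=6
  [0] ..... => .  t=3,i=5
  bits 00111101110101010001100101000100 = 1037375812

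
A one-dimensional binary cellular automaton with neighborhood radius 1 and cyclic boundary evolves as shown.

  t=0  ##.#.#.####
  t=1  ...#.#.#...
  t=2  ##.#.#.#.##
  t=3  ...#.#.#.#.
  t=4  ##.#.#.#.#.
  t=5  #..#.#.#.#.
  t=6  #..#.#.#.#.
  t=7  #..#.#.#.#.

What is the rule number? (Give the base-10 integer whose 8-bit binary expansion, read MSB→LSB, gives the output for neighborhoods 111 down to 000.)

  ### -> .   bit 7 = 0  t=0,i=0
  ##. -> .   bit 6 = 0  t=0,i=1
  #.# -> .   bit 5 = 0  t=0,i=2
  #.. -> .   bit 4 = 0  t=1,i=8
  .## -> #   bit 3 = 1  t=0,i=7
  .#. -> #   bit 2 = 1  t=0,i=3
  ..# -> .   bit 1 = 0  t=1,i=2
  ... -> #   bit 0 = 1  t=1,i=0
  bits 00001101 = 13

13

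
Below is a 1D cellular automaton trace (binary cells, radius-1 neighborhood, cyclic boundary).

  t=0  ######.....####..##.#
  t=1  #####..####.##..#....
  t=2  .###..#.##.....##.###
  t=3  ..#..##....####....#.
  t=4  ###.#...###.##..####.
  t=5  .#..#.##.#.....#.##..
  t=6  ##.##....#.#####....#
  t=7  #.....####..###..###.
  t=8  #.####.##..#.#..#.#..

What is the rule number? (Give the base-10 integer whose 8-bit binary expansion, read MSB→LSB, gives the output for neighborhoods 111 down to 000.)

  ### -> #   bit 7 = 1  t=0,i=0
  ##. -> .   bit 6 = 0  t=0,i=5
  #.# -> .   bit 5 = 0  t=0,i=19
  #.. -> .   bit 4 = 0  t=0,i=6
  .## -> .   bit 3 = 0  t=0,i=11
  .#. -> #   bit 2 = 1  t=1,i=16
  ..# -> #   bit 1 = 1  t=0,i=10
  ... -> #   bit 0 = 1  t=0,i=7
  bits 10000111 = 135

135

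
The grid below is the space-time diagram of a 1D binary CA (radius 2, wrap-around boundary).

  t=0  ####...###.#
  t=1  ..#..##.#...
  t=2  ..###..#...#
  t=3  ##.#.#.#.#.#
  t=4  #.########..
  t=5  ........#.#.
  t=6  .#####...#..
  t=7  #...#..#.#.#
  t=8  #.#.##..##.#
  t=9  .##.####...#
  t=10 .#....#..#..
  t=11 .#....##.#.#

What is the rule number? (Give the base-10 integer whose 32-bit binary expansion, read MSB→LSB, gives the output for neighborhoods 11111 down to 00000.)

1181373977

  nb #####: next=.  (t=0,i=1, bit31=0)
  nb ####.: next=#  (t=0,i=2, bit30=1)
  nb ###.#: next=.  (t=0,i=9, bit29=0)
  nb ###..: next=.  (t=0,i=3, bit28=0)
  nb ##.##: next=.  (t=0,i=10, bit27=0)
  nb ##.#.: next=#  (t=1,i=7, bit26=1)
  nb ##..#: next=#  (t=2,i=5, bit25=1)
  nb ##...: next=.  (t=0,i=4, bit24=0)
  nb #.###: next=.  (t=0,i=11, bit23=0)
  nb #.##.: next=#  (t=7,i=11, bit22=1)
  nb #.#.#: next=#  (t=3,i=3, bit21=1)
  nb #.#..: next=.  (t=1,i=8, bit20=0)
  nb #..##: next=#  (t=1,i=4, bit19=1)
  nb #..#.: next=.  (t=2,i=6, bit18=0)
  nb #...#: next=#  (t=0,i=5, bit17=1)
  nb #....: next=.  (t=1,i=10, bit16=0)
  nb .####: next=.  (t=0,i=0, bit15=0)
  nb .###.: next=#  (t=0,i=8, bit14=1)
  nb .##.#: next=.  (t=1,i=6, bit13=0)
  nb .##..: next=#  (t=7,i=0, bit12=1)
  nb .#.##: next=.  (t=3,i=10, bit11=0)
  nb .#.#.: next=#  (t=3,i=4, bit10=1)
  nb .#..#: next=#  (t=1,i=3, bit9=1)
  nb .#...: next=.  (t=1,i=9, bit8=0)
  nb ..###: next=.  (t=0,i=7, bit7=0)
  nb ..##.: next=.  (t=1,i=5, bit6=0)
  nb ..#.#: next=.  (t=4,i=0, bit5=0)
  nb ..#..: next=#  (t=1,i=2, bit4=1)
  nb ...##: next=#  (t=0,i=6, bit3=1)
  nb ...#.: next=.  (t=1,i=1, bit2=0)
  nb ....#: next=.  (t=1,i=0, bit1=0)
  nb .....: next=#  (t=1,i=11, bit0=1)
  bits 01000110011010100101011000011001 = 1181373977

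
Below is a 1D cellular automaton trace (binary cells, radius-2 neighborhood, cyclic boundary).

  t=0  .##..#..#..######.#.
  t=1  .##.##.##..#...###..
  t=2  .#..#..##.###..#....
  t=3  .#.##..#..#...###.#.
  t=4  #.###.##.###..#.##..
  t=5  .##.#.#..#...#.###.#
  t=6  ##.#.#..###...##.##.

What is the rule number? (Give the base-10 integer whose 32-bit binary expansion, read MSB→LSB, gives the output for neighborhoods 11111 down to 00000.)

1690574289

  nb #####: next=.  (t=0,i=13, bit31=0)
  nb ####.: next=#  (t=0,i=15, bit30=1)
  nb ###.#: next=#  (t=0,i=16, bit29=1)
  nb ###..: next=.  (t=1,i=17, bit28=0)
  nb ##.##: next=.  (t=1,i=3, bit27=0)
  nb ##.#.: next=#  (t=0,i=17, bit26=1)
  nb ##..#: next=.  (t=0,i=3, bit25=0)
  nb ##...: next=.  (t=1,i=18, bit24=0)
  nb #.###: next=#  (t=2,i=10, bit23=1)
  nb #.##.: next=#  (t=1,i=4, bit22=1)
  nb #.#.#: next=.  (t=5,i=4, bit21=0)
  nb #.#..: next=.  (t=0,i=18, bit20=0)
  nb #..##: next=.  (t=0,i=0, bit19=0)
  nb #..#.: next=#  (t=0,i=4, bit18=1)
  nb #...#: next=.  (t=1,i=13, bit17=0)
  nb #....: next=.  (t=2,i=17, bit16=0)
  nb .####: next=.  (t=0,i=12, bit15=0)
  nb .###.: next=.  (t=1,i=16, bit14=0)
  nb .##.#: next=.  (t=1,i=2, bit13=0)
  nb .##..: next=#  (t=0,i=2, bit12=1)
  nb .#.##: next=#  (t=3,i=2, bit11=1)
  nb .#.#.: next=#  (t=5,i=5, bit10=1)
  nb .#..#: next=.  (t=0,i=6, bit9=0)
  nb .#...: next=#  (t=1,i=12, bit8=1)
  nb ..###: next=#  (t=0,i=11, bit7=1)
  nb ..##.: next=#  (t=0,i=1, bit6=1)
  nb ..#.#: next=.  (t=3,i=1, bit5=0)
  nb ..#..: next=#  (t=0,i=5, bit4=1)
  nb ...##: next=.  (t=1,i=0, bit3=0)
  nb ...#.: next=.  (t=2,i=0, bit2=0)
  nb ....#: next=.  (t=2,i=19, bit1=0)
  nb .....: next=#  (t=2,i=18, bit0=1)
  bits 01100100110001000001110111010001 = 1690574289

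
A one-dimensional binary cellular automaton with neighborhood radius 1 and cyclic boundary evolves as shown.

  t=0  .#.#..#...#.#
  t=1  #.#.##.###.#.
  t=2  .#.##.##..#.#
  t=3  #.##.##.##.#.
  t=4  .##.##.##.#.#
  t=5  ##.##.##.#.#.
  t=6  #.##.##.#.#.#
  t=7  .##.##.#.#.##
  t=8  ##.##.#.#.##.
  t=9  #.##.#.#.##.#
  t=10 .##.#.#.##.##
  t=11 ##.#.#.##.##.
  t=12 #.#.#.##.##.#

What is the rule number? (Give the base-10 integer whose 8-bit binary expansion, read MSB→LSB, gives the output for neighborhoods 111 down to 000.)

  ### -> .   bit 7 = 0  t=1,i=8
  ##. -> .   bit 6 = 0  t=1,i=5
  #.# -> #   bit 5 = 1  t=0,i=0
  #.. -> #   bit 4 = 1  t=0,i=4
  .## -> #   bit 3 = 1  t=1,i=4
  .#. -> .   bit 2 = 0  t=0,i=1
  ..# -> #   bit 1 = 1  t=0,i=5
  ... -> #   bit 0 = 1  t=0,i=8
  bits 00111011 = 59

59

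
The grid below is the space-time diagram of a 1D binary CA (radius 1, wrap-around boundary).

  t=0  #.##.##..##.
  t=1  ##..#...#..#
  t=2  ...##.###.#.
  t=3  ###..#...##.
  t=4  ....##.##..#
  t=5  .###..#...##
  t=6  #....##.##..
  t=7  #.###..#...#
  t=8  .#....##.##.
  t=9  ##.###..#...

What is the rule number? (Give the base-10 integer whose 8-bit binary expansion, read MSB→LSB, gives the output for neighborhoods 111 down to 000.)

  ###|.  b7=0 t=1,i=0
  ##.|.  b6=0 t=0,i=3
  #.#|#  b5=1 t=0,i=1
  #..|.  b4=0 t=0,i=7
  .##|.  b3=0 t=0,i=2
  .#.|#  b2=1 t=0,i=0
  ..#|#  b1=1 t=0,i=8
  ...|#  b0=1 t=1,i=6
  bits 00100111 = 39

39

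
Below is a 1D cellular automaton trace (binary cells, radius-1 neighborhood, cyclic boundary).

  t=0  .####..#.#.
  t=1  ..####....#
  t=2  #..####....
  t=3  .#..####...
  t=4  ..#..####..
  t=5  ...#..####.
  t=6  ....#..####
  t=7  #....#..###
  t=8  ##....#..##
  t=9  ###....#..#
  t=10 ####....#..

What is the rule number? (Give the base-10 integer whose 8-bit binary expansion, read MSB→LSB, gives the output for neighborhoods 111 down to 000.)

  nb ###: next=#  (t=0,i=2, bit7=1)
  nb ##.: next=#  (t=0,i=4, bit6=1)
  nb #.#: next=.  (t=0,i=8, bit5=0)
  nb #..: next=#  (t=0,i=5, bit4=1)
  nb .##: next=.  (t=0,i=1, bit3=0)
  nb .#.: next=.  (t=0,i=7, bit2=0)
  nb ..#: next=.  (t=0,i=0, bit1=0)
  nb ...: next=.  (t=1,i=7, bit0=0)
  bits 11010000 = 208

208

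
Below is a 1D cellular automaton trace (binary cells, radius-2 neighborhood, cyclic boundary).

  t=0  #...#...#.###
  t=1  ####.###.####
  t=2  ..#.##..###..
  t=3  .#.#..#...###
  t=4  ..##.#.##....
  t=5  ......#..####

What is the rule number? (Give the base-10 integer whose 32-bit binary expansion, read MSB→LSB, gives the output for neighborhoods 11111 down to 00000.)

1536658693

  #####|.  b31=0 t=1,i=0
  ####.|#  b30=1 t=0,i=12
  ###.#|.  b29=0 t=1,i=3
  ###..|#  b28=1 t=0,i=0
  ##.##|#  b27=1 t=1,i=4
  ##.#.|.  b26=0 t=3,i=0
  ##..#|#  b25=1 t=2,i=6
  ##...|#  b24=1 t=0,i=1
  #.###|#  b23=1 t=0,i=10
  #.##.|.  b22=0 t=2,i=4
  #.#.#|.  b21=0 t=3,i=1
  #.#..|#  b20=1 t=3,i=3
  #..##|.  b19=0 t=2,i=7
  #..#.|#  b18=1 t=3,i=5
  #...#|#  b17=1 t=0,i=2
  #....|#  b16=1 t=2,i=12
  .####|#  b15=1 t=0,i=11
  .###.|.  b14=0 t=1,i=6
  .##.#|.  b13=0 t=4,i=3
  .##..|.  b12=0 t=2,i=5
  .#.##|#  b11=1 t=0,i=9
  .#.#.|#  b10=1 t=3,i=2
  .#..#|.  b9=0 t=3,i=4
  .#...|#  b8=1 t=0,i=5
  ..###|.  b7=0 t=2,i=8
  ..##.|.  b6=0 t=4,i=2
  ..#.#|.  b5=0 t=0,i=8
  ..#..|.  b4=0 t=0,i=4
  ...##|.  b3=0 t=3,i=9
  ...#.|#  b2=1 t=0,i=3
  ....#|.  b1=0 t=2,i=0
  .....|#  b0=1 t=4,i=11
  bits 01011011100101111000110100000101 = 1536658693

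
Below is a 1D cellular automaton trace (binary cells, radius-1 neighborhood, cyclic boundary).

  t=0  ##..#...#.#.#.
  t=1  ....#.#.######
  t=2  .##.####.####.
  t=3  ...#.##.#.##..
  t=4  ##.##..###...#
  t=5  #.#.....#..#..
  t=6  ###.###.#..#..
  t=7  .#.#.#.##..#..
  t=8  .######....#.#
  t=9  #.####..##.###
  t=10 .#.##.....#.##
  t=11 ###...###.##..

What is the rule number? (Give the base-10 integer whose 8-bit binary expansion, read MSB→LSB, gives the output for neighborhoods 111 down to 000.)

165

  [7] ### => #  t=1,i=9
  [6] ##. => .  t=0,i=1
  [5] #.# => #  t=0,i=9
  [4] #.. => .  t=0,i=2
  [3] .## => .  t=0,i=0
  [2] .#. => #  t=0,i=4
  [1] ..# => .  t=0,i=3
  [0] ... => #  t=0,i=6
  bits 10100101 = 165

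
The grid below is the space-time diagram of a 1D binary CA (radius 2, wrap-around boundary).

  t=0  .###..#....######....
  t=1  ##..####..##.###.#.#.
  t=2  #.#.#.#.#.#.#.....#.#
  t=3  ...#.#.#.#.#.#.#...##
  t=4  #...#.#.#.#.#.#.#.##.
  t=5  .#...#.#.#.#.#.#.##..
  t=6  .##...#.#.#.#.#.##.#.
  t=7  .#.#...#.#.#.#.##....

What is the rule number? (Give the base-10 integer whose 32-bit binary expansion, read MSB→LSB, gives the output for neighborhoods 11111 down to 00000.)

  nb #####: next=#  (t=0,i=13, bit31=1)
  nb ####.: next=#  (t=0,i=15, bit30=1)
  nb ###.#: next=.  (t=1,i=15, bit29=0)
  nb ###..: next=.  (t=0,i=3, bit28=0)
  nb ##.##: next=#  (t=1,i=12, bit27=1)
  nb ##.#.: next=.  (t=1,i=16, bit26=0)
  nb ##..#: next=#  (t=0,i=4, bit25=1)
  nb ##...: next=#  (t=0,i=17, bit24=1)
  nb #.###: next=.  (t=1,i=13, bit23=0)
  nb #.##.: next=#  (t=1,i=0, bit22=1)
  nb #.#.#: next=.  (t=1,i=17, bit21=0)
  nb #.#..: next=.  (t=2,i=12, bit20=0)
  nb #..##: next=.  (t=1,i=3, bit19=0)
  nb #..#.: next=#  (t=0,i=5, bit18=1)
  nb #...#: next=.  (t=3,i=1, bit17=0)
  nb #....: next=.  (t=0,i=8, bit16=0)
  nb .####: next=.  (t=0,i=12, bit15=0)
  nb .###.: next=.  (t=0,i=2, bit14=0)
  nb .##.#: next=.  (t=1,i=11, bit13=0)
  nb .##..: next=.  (t=1,i=1, bit12=0)
  nb .#.##: next=#  (t=1,i=20, bit11=1)
  nb .#.#.: next=#  (t=1,i=18, bit10=1)
  nb .#..#: next=.  (t=6,i=20, bit9=0)
  nb .#...: next=#  (t=0,i=7, bit8=1)
  nb ..###: next=#  (t=0,i=1, bit7=1)
  nb ..##.: next=#  (t=1,i=10, bit6=1)
  nb ..#.#: next=.  (t=2,i=18, bit5=0)
  nb ..#..: next=#  (t=0,i=6, bit4=1)
  nb ...##: next=#  (t=0,i=0, bit3=1)
  nb ...#.: next=.  (t=2,i=17, bit2=0)
  nb ....#: next=.  (t=0,i=9, bit1=0)
  nb .....: next=#  (t=0,i=19, bit0=1)
  bits 11001011010001000000110111011001 = 3410234841

3410234841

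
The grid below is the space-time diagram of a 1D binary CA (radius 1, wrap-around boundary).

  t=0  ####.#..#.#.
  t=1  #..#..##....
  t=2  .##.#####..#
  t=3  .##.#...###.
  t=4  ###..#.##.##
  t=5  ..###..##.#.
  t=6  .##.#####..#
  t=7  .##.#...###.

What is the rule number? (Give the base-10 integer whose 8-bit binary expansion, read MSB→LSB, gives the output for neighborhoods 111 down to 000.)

  nb ###: next=.  (t=0,i=1, bit7=0)
  nb ##.: next=#  (t=0,i=3, bit6=1)
  nb #.#: next=.  (t=0,i=4, bit5=0)
  nb #..: next=#  (t=0,i=6, bit4=1)
  nb .##: next=#  (t=0,i=0, bit3=1)
  nb .#.: next=.  (t=0,i=5, bit2=0)
  nb ..#: next=#  (t=0,i=7, bit1=1)
  nb ...: next=.  (t=1,i=9, bit0=0)
  bits 01011010 = 90

90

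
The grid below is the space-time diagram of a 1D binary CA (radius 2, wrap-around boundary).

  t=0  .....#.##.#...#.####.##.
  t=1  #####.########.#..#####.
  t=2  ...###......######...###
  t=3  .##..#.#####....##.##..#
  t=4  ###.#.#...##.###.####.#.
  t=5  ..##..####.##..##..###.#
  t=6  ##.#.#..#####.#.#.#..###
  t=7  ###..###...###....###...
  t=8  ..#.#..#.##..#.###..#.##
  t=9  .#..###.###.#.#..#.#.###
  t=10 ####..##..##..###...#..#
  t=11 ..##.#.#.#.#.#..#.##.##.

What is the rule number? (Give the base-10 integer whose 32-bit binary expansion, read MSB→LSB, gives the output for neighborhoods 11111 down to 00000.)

  #####|.  b31=0 t=1,i=2
  ####.|#  b30=1 t=0,i=18
  ###.#|#  b29=1 t=0,i=19
  ###..|#  b28=1 t=2,i=5
  ##.##|#  b27=1 t=0,i=20
  ##.#.|#  b26=1 t=0,i=9
  ##..#|.  b25=0 t=3,i=3
  ##...|.  b24=0 t=0,i=23
  #.###|.  b23=0 t=0,i=16
  #.##.|#  b22=1 t=0,i=7
  #.#.#|.  b21=0 t=4,i=4
  #.#..|#  b20=1 t=0,i=10
  #..##|#  b19=1 t=1,i=17
  #..#.|#  b18=1 t=3,i=4
  #...#|#  b17=1 t=0,i=12
  #....|#  b16=1 t=0,i=0
  .####|.  b15=0 t=0,i=17
  .###.|.  b14=0 t=2,i=4
  .##.#|#  b13=1 t=0,i=8
  .##..|#  b12=1 t=0,i=22
  .#.##|#  b11=1 t=0,i=6
  .#.#.|.  b10=0 t=4,i=5
  .#..#|#  b9=1 t=1,i=16
  .#...|#  b8=1 t=0,i=11
  ..###|.  b7=0 t=1,i=18
  ..##.|.  b6=0 t=3,i=16
  ..#.#|.  b5=0 t=0,i=5
  ..#..|.  b4=0 t=10,i=20
  ...##|#  b3=1 t=2,i=2
  ...#.|#  b2=1 t=0,i=4
  ....#|#  b1=1 t=0,i=3
  .....|#  b0=1 t=0,i=1
  bits 01111100010111110011101100001111 = 2086615823

2086615823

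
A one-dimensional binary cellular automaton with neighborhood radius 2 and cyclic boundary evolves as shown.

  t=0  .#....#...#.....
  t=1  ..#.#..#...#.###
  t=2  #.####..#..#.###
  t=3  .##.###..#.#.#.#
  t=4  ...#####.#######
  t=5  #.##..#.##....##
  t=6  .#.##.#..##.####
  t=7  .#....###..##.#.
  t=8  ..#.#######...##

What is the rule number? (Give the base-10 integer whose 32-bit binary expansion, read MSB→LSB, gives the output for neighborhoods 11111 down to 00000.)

1538807723

  #####|.  b31=0 t=4,i=5
  ####.|#  b30=1 t=2,i=4
  ###.#|.  b29=0 t=2,i=0
  ###..|#  b28=1 t=1,i=15
  ##.##|#  b27=1 t=2,i=1
  ##.#.|.  b26=0 t=6,i=0
  ##..#|#  b25=1 t=1,i=0
  ##...|#  b24=1 t=4,i=0
  #.###|#  b23=1 t=1,i=13
  #.##.|.  b22=0 t=3,i=1
  #.#.#|#  b21=1 t=3,i=11
  #.#..|#  b20=1 t=1,i=4
  #..##|#  b19=1 t=6,i=8
  #..#.|.  b18=0 t=1,i=1
  #...#|.  b17=0 t=0,i=8
  #....|.  b16=0 t=0,i=3
  .####|.  b15=0 t=2,i=3
  .###.|#  b14=1 t=1,i=14
  .##.#|.  b13=0 t=3,i=2
  .##..|#  b12=1 t=5,i=3
  .#.##|.  b11=0 t=1,i=12
  .#.#.|#  b10=1 t=1,i=3
  .#..#|#  b9=1 t=1,i=5
  .#...|#  b8=1 t=0,i=2
  ..###|#  b7=1 t=4,i=3
  ..##.|.  b6=0 t=6,i=9
  ..#.#|#  b5=1 t=1,i=2
  ..#..|.  b4=0 t=0,i=1
  ...##|#  b3=1 t=4,i=2
  ...#.|.  b2=0 t=0,i=0
  ....#|#  b1=1 t=0,i=4
  .....|#  b0=1 t=0,i=13
  bits 01011011101110000101011110101011 = 1538807723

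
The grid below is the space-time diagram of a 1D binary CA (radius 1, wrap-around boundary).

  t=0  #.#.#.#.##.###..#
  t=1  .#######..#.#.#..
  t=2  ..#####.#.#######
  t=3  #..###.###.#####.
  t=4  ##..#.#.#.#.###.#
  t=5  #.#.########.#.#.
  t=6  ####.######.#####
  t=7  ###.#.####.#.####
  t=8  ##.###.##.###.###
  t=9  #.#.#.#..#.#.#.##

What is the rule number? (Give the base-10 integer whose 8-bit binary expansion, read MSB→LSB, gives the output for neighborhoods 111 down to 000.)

181

  [7] ### => #  t=0,i=12
  [6] ##. => .  t=0,i=0
  [5] #.# => #  t=0,i=1
  [4] #.. => #  t=0,i=14
  [3] .## => .  t=0,i=8
  [2] .#. => #  t=0,i=2
  [1] ..# => .  t=0,i=15
  [0] ... => #  t=1,i=16
  bits 10110101 = 181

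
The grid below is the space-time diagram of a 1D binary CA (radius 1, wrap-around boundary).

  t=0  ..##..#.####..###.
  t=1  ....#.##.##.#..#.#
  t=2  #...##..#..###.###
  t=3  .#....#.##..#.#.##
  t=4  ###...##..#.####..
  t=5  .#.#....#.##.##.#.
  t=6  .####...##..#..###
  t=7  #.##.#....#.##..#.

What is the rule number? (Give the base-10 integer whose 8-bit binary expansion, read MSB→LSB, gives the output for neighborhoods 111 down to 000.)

  ###|#  b7=1 t=0,i=9
  ##.|.  b6=0 t=0,i=3
  #.#|#  b5=1 t=0,i=7
  #..|#  b4=1 t=0,i=4
  .##|.  b3=0 t=0,i=2
  .#.|#  b2=1 t=0,i=6
  ..#|.  b1=0 t=0,i=1
  ...|.  b0=0 t=0,i=0
  bits 10110100 = 180

180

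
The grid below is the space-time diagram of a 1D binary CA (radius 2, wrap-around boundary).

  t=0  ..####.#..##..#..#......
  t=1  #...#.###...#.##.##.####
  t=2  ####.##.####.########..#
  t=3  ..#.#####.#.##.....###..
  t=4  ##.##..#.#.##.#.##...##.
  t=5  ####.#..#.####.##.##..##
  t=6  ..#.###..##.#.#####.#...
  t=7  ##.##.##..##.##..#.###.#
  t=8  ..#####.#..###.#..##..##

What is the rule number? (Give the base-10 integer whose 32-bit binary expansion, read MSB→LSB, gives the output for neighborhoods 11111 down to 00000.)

  [31] ##### => .  t=1,i=22
  [30] ####. => #  t=0,i=4
  [29] ###.# => .  t=0,i=5
  [28] ###.. => #  t=1,i=0
  [27] ##.## => #  t=1,i=16
  [26] ##.#. => #  t=0,i=6
  [25] ##..# => #  t=0,i=12
  [24] ##... => #  t=1,i=1
  [23] #.### => #  t=1,i=6
  [22] #.##. => #  t=1,i=14
  [21] #.#.# => .  t=3,i=10
  [20] #.#.. => #  t=0,i=7
  [19] #..## => .  t=0,i=9
  [18] #..#. => .  t=0,i=13
  [17] #...# => #  t=1,i=2
  [16] #.... => .  t=0,i=19
  [15] .#### => .  t=0,i=3
  [14] .###. => .  t=1,i=7
  [13] .##.# => #  t=1,i=15
  [12] .##.. => .  t=0,i=11
  [11] .#.## => #  t=1,i=5
  [10] .#.#. => #  t=4,i=8
  [9] .#..# => #  t=0,i=8
  [8] .#... => #  t=0,i=18
  [7] ..### => .  t=0,i=2
  [6] ..##. => .  t=0,i=10
  [5] ..#.# => .  t=1,i=4
  [4] ..#.. => #  t=0,i=14
  [3] ...## => .  t=0,i=1
  [2] ...#. => #  t=1,i=3
  [1] ....# => #  t=0,i=0
  [0] ..... => #  t=0,i=20
  bits 01011111110100100010111100010111 = 1607610135

1607610135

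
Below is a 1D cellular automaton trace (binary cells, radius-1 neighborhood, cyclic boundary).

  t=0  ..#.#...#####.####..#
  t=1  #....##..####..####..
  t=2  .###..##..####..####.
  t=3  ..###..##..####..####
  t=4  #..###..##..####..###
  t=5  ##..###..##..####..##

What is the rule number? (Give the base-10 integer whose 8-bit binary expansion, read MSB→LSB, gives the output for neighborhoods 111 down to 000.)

209

  nb ###: next=#  (t=0,i=9, bit7=1)
  nb ##.: next=#  (t=0,i=12, bit6=1)
  nb #.#: next=.  (t=0,i=3, bit5=0)
  nb #..: next=#  (t=0,i=0, bit4=1)
  nb .##: next=.  (t=0,i=8, bit3=0)
  nb .#.: next=.  (t=0,i=2, bit2=0)
  nb ..#: next=.  (t=0,i=1, bit1=0)
  nb ...: next=#  (t=0,i=6, bit0=1)
  bits 11010001 = 209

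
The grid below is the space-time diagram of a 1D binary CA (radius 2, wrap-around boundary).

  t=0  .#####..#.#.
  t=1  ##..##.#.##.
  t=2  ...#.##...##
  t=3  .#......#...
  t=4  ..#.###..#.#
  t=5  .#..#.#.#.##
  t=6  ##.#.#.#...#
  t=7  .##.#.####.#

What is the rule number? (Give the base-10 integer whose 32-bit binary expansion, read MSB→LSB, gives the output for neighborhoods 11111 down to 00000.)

  #####|.  b31=0 t=0,i=3
  ####.|#  b30=1 t=0,i=4
  ###.#|#  b29=1 t=6,i=1
  ###..|#  b28=1 t=0,i=5
  ##.##|#  b27=1 t=1,i=11
  ##.#.|#  b26=1 t=1,i=6
  ##..#|.  b25=0 t=0,i=6
  ##...|.  b24=0 t=2,i=0
  #.###|#  b23=1 t=4,i=4
  #.##.|.  b22=0 t=1,i=0
  #.#.#|.  b21=0 t=1,i=7
  #.#..|#  b20=1 t=0,i=10
  #..##|#  b19=1 t=0,i=0
  #..#.|#  b18=1 t=0,i=7
  #...#|#  b17=1 t=2,i=1
  #....|.  b16=0 t=3,i=3
  .####|.  b15=0 t=0,i=2
  .###.|.  b14=0 t=4,i=5
  .##.#|#  b13=1 t=1,i=5
  .##..|.  b12=0 t=1,i=1
  .#.##|.  b11=0 t=1,i=8
  .#.#.|#  b10=1 t=0,i=9
  .#..#|.  b9=0 t=0,i=11
  .#...|#  b8=1 t=3,i=2
  ..###|#  b7=1 t=0,i=1
  ..##.|.  b6=0 t=1,i=4
  ..#.#|.  b5=0 t=0,i=8
  ..#..|.  b4=0 t=3,i=1
  ...##|.  b3=0 t=2,i=9
  ...#.|.  b2=0 t=2,i=2
  ....#|#  b1=1 t=3,i=6
  .....|#  b0=1 t=3,i=4
  bits 01111100100111100010010110000011 = 2090739075

2090739075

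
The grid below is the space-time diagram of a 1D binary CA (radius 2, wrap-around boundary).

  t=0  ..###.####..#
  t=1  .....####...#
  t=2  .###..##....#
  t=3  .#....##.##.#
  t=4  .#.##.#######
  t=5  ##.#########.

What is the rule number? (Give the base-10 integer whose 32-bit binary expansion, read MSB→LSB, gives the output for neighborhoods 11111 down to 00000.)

  ##### -> #   bit 31 = 1  t=4,i=8
  ####. -> #   bit 30 = 1  t=0,i=8
  ###.# -> .   bit 29 = 0  t=0,i=4
  ###.. -> .   bit 28 = 0  t=0,i=9
  ##.## -> #   bit 27 = 1  t=0,i=5
  ##.#. -> #   bit 26 = 1  t=3,i=11
  ##..# -> .   bit 25 = 0  t=0,i=10
  ##... -> .   bit 24 = 0  t=1,i=9
  #.### -> #   bit 23 = 1  t=0,i=6
  #.##. -> #   bit 22 = 1  t=3,i=9
  #.#.# -> #   bit 21 = 1  t=3,i=12
  #.#.. -> #   bit 20 = 1  t=3,i=1
  #..## -> .   bit 19 = 0  t=0,i=1
  #..#. -> .   bit 18 = 0  t=0,i=11
  #...# -> .   bit 17 = 0  t=1,i=10
  #.... -> #   bit 16 = 1  t=1,i=1
  .#### -> #   bit 15 = 1  t=0,i=7
  .###. -> .   bit 14 = 0  t=0,i=3
  .##.# -> #   bit 13 = 1  t=3,i=7
  .##.. -> #   bit 12 = 1  t=2,i=7
  .#.## -> .   bit 11 = 0  t=2,i=0
  .#.#. -> .   bit 10 = 0  t=3,i=0
  .#..# -> .   bit 9 = 0  t=0,i=0
  .#... -> .   bit 8 = 0  t=1,i=0
  ..### -> .   bit 7 = 0  t=0,i=2
  ..##. -> #   bit 6 = 1  t=2,i=6
  ..#.# -> #   bit 5 = 1  t=2,i=12
  ..#.. -> #   bit 4 = 1  t=0,i=12
  ...## -> .   bit 3 = 0  t=1,i=4
  ...#. -> .   bit 2 = 0  t=1,i=11
  ....# -> #   bit 1 = 1  t=1,i=3
  ..... -> #   bit 0 = 1  t=1,i=2
  bits 11001100111100011011000001110011 = 3438391411

3438391411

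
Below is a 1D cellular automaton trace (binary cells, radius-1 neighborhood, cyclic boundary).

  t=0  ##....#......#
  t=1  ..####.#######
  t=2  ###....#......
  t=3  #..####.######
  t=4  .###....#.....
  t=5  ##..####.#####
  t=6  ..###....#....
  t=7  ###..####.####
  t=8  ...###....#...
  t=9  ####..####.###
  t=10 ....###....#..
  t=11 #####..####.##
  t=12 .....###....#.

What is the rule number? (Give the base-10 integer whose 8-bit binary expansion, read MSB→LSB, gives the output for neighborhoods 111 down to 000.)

27

  ### -> .   bit 7 = 0  t=0,i=0
  ##. -> .   bit 6 = 0  t=0,i=1
  #.# -> .   bit 5 = 0  t=1,i=6
  #.. -> #   bit 4 = 1  t=0,i=2
  .## -> #   bit 3 = 1  t=0,i=13
  .#. -> .   bit 2 = 0  t=0,i=6
  ..# -> #   bit 1 = 1  t=0,i=5
  ... -> #   bit 0 = 1  t=0,i=3
  bits 00011011 = 27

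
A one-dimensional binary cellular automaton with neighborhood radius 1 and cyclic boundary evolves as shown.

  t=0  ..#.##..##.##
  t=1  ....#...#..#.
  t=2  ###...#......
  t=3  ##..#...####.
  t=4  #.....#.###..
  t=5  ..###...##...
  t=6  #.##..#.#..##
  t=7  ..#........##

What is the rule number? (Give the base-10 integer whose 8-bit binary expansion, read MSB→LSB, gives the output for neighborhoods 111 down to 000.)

137

  [7] ### => #  t=2,i=1
  [6] ##. => .  t=0,i=5
  [5] #.# => .  t=0,i=3
  [4] #.. => .  t=0,i=0
  [3] .## => #  t=0,i=4
  [2] .#. => .  t=0,i=2
  [1] ..# => .  t=0,i=1
  [0] ... => #  t=1,i=0
  bits 10001001 = 137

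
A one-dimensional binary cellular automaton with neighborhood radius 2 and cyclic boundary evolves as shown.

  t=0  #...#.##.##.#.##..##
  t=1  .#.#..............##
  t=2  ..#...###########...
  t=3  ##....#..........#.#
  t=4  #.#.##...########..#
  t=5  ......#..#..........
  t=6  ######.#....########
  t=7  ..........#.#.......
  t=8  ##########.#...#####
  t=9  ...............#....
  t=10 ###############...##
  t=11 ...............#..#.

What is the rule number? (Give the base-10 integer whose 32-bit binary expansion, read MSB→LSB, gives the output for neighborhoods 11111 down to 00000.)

  ##### -> .   bit 31 = 0  t=2,i=8
  ####. -> .   bit 30 = 0  t=2,i=15
  ###.# -> .   bit 29 = 0  t=6,i=5
  ###.. -> .   bit 28 = 0  t=0,i=0
  ##.## -> .   bit 27 = 0  t=0,i=8
  ##.#. -> .   bit 26 = 0  t=0,i=11
  ##..# -> .   bit 25 = 0  t=0,i=16
  ##... -> #   bit 24 = 1  t=0,i=1
  #.### -> #   bit 23 = 1  t=3,i=19
  #.##. -> .   bit 22 = 0  t=0,i=6
  #.#.# -> .   bit 21 = 0  t=0,i=12
  #.#.. -> .   bit 20 = 0  t=1,i=3
  #..## -> .   bit 19 = 0  t=0,i=17
  #..#. -> .   bit 18 = 0  t=5,i=8
  #...# -> .   bit 17 = 0  t=0,i=2
  #.... -> .   bit 16 = 0  t=1,i=5
  .#### -> .   bit 15 = 0  t=2,i=7
  .###. -> #   bit 14 = 1  t=0,i=19
  .##.# -> .   bit 13 = 0  t=0,i=7
  .##.. -> .   bit 12 = 0  t=0,i=15
  .#.## -> .   bit 11 = 0  t=0,i=5
  .#.#. -> #   bit 10 = 1  t=1,i=2
  .#..# -> #   bit 9 = 1  t=5,i=7
  .#... -> .   bit 8 = 0  t=1,i=4
  ..### -> #   bit 7 = 1  t=0,i=18
  ..##. -> .   bit 6 = 0  t=1,i=18
  ..#.# -> .   bit 5 = 0  t=0,i=4
  ..#.. -> .   bit 4 = 0  t=2,i=2
  ...## -> .   bit 3 = 0  t=1,i=17
  ...#. -> #   bit 2 = 1  t=0,i=3
  ....# -> #   bit 1 = 1  t=1,i=16
  ..... -> #   bit 0 = 1  t=1,i=6
  bits 00000001100000000100011010000111 = 25183879

25183879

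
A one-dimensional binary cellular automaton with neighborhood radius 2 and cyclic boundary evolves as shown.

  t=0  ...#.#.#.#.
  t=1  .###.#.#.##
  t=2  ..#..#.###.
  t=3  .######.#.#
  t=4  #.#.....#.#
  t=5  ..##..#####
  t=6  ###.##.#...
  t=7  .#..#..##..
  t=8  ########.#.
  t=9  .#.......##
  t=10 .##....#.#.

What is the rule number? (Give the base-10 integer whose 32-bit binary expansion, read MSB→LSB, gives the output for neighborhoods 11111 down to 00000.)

58510198

  [31] ##### => .  t=3,i=3
  [30] ####. => .  t=3,i=5
  [29] ###.# => .  t=1,i=3
  [28] ###.. => .  t=2,i=9
  [27] ##.## => .  t=1,i=0
  [26] ##.#. => .  t=1,i=4
  [25] ##..# => #  t=5,i=0
  [24] ##... => #  t=2,i=10
  [23] #.### => .  t=1,i=1
  [22] #.##. => #  t=1,i=9
  [21] #.#.# => #  t=0,i=5
  [20] #.#.. => #  t=0,i=9
  [19] #..## => #  t=5,i=1
  [18] #..#. => #  t=2,i=4
  [17] #...# => .  t=2,i=0
  [16] #.... => .  t=0,i=0
  [15] .#### => #  t=3,i=2
  [14] .###. => #  t=1,i=2
  [13] .##.# => .  t=1,i=10
  [12] .##.. => .  t=5,i=3
  [11] .#.## => #  t=1,i=8
  [10] .#.#. => .  t=0,i=4
  [9] .#..# => #  t=2,i=3
  [8] .#... => #  t=0,i=10
  [7] ..### => .  t=5,i=6
  [6] ..##. => #  t=5,i=2
  [5] ..#.# => #  t=0,i=3
  [4] ..#.. => #  t=2,i=2
  [3] ...## => .  t=6,i=10
  [2] ...#. => #  t=0,i=2
  [1] ....# => #  t=0,i=1
  [0] ..... => .  t=4,i=5
  bits 00000011011111001100101101110110 = 58510198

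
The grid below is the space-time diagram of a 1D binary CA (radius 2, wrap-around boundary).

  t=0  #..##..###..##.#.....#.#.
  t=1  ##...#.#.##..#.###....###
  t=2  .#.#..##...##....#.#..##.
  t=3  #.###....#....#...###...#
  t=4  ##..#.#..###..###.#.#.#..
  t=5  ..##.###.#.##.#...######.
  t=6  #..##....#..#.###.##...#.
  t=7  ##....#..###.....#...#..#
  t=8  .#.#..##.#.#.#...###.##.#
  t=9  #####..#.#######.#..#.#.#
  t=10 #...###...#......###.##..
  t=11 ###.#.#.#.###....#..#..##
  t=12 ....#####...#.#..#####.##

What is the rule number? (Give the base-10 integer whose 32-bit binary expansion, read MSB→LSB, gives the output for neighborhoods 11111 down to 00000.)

  ##### -> .   bit 31 = 0  t=1,i=24
  ####. -> .   bit 30 = 0  t=1,i=0
  ###.# -> .   bit 29 = 0  t=4,i=16
  ###.. -> #   bit 28 = 1  t=0,i=9
  ##.## -> #   bit 27 = 1  t=3,i=1
  ##.#. -> .   bit 26 = 0  t=0,i=14
  ##..# -> #   bit 25 = 1  t=0,i=5
  ##... -> .   bit 24 = 0  t=1,i=2
  #.### -> .   bit 23 = 0  t=1,i=15
  #.##. -> .   bit 22 = 0  t=1,i=9
  #.#.# -> #   bit 21 = 1  t=0,i=23
  #.#.. -> #   bit 20 = 1  t=0,i=0
  #..## -> .   bit 19 = 0  t=0,i=2
  #..#. -> #   bit 18 = 1  t=1,i=12
  #...# -> #   bit 17 = 1  t=1,i=3
  #.... -> #   bit 16 = 1  t=0,i=17
  .#### -> #   bit 15 = 1  t=1,i=23
  .###. -> .   bit 14 = 0  t=0,i=8
  .##.# -> #   bit 13 = 1  t=0,i=13
  .##.. -> .   bit 12 = 0  t=0,i=4
  .#.## -> .   bit 11 = 0  t=1,i=8
  .#.#. -> #   bit 10 = 1  t=0,i=22
  .#..# -> #   bit 9 = 1  t=0,i=1
  .#... -> #   bit 8 = 1  t=0,i=16
  ..### -> #   bit 7 = 1  t=0,i=7
  ..##. -> .   bit 6 = 0  t=0,i=3
  ..#.# -> .   bit 5 = 0  t=0,i=21
  ..#.. -> #   bit 4 = 1  t=3,i=9
  ...## -> .   bit 3 = 0  t=1,i=21
  ...#. -> .   bit 2 = 0  t=0,i=20
  ....# -> .   bit 1 = 0  t=0,i=19
  ..... -> .   bit 0 = 0  t=0,i=18
  bits 00011010001101111010011110010000 = 439854992

439854992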